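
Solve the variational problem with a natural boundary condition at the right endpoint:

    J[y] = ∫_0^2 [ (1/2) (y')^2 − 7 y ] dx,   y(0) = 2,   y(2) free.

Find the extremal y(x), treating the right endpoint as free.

The Lagrangian L = (1/2) (y')^2 − 7 y gives
    ∂L/∂y = −7,   ∂L/∂y' = y'.
Euler-Lagrange: d/dx(y') − (−7) = 0, i.e. y'' + 7 = 0, so
    y(x) = −(7/2) x^2 + C1 x + C2.
Fixed left endpoint y(0) = 2 ⇒ C2 = 2.
The right endpoint x = 2 is free, so the natural (transversality) condition is ∂L/∂y' |_{x=2} = 0, i.e. y'(2) = 0.
Compute y'(x) = −7 x + C1, so y'(2) = −14 + C1 = 0 ⇒ C1 = 14.
Therefore the extremal is
    y(x) = −(7/2) x^2 + 14 x + 2.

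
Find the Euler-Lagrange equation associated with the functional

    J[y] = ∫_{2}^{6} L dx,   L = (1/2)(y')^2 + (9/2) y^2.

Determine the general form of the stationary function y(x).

The Lagrangian is L = (1/2)(y')^2 + (9/2) y^2.
∂L/∂y = 9y.
∂L/∂y' = y'.
The Euler-Lagrange equation d/dx(∂L/∂y') − ∂L/∂y = 0 becomes:
    y'' - 9 y = 0
General solution: y(x) = A e^(3x) + B e^(-3x), where A and B are arbitrary constants fixed by the endpoint conditions.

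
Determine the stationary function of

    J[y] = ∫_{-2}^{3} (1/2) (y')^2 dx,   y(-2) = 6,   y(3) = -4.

The Lagrangian is L = (1/2) (y')^2.
Compute ∂L/∂y = 0, ∂L/∂y' = y'.
The Euler-Lagrange equation d/dx(∂L/∂y') − ∂L/∂y = 0 reduces to
    y'' = 0.
Its general solution is
    y(x) = A x + B,
with A, B fixed by the endpoint conditions.
Applying the endpoint conditions y(-2) = 6 and y(3) = -4: solve A·-2 + B = 6 and A·3 + B = -4. Subtracting gives A(3 − -2) = -4 − 6, so A = -2, and B = 6 − A·-2 = 2. Therefore
    y(x) = -2 x + 2.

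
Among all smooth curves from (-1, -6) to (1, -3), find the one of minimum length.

Arc-length functional: J[y] = ∫ sqrt(1 + (y')^2) dx.
Lagrangian L = sqrt(1 + (y')^2) has no explicit y dependence, so ∂L/∂y = 0 and the Euler-Lagrange equation gives
    d/dx( y' / sqrt(1 + (y')^2) ) = 0  ⇒  y' / sqrt(1 + (y')^2) = const.
Hence y' is constant, so y(x) is affine.
Fitting the endpoints (-1, -6) and (1, -3):
    slope m = ((-3) − (-6)) / (1 − (-1)) = 3/2,
    intercept c = (-6) − m·(-1) = -9/2.
Extremal: y(x) = (3/2) x - 9/2.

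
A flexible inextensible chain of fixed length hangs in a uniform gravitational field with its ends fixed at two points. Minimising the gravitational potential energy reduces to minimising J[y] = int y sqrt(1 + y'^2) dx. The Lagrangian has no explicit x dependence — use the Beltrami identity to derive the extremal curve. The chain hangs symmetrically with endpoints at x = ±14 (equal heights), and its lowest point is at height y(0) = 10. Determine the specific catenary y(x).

The Lagrangian L(y, y') = y sqrt(1 + y'^2) has no explicit x dependence, so the Beltrami identity applies:
    L − y' ∂L/∂y' = C.
Compute ∂L/∂y' = y · y' / sqrt(1 + y'^2). Then
    L − y' ∂L/∂y'
    = y sqrt(1 + y'^2) − y · y'^2 / sqrt(1 + y'^2)
    = y (1 + y'^2 − y'^2) / sqrt(1 + y'^2)
    = y / sqrt(1 + y'^2) = C.
Squaring gives y^2 = C^2 (1 + y'^2), i.e.
    y'^2 = y^2 / C^2 − 1.
Separating variables,
    dy / sqrt(y^2 − C^2) = dx / C,
and integrating gives arccosh(y / C) = (x − a)/C, so
    y(x) = C cosh((x − a)/C),
the catenary. The constants C and a are fixed by the two endpoint conditions (and, for the hanging-chain problem, the length constraint selects C).
Now fit the given data. The endpoints x = ±14 are symmetric at equal height, so the catenary is even about its minimum: a = 0 and y(x) = C cosh(x/C). The lowest point is y(0) = C cosh(0) = C, and we are told y(0) = 10, so C = 10. Therefore
    y(x) = 10 cosh(x/10),
and at the endpoints
    y(±14) = 10 cosh(14/10).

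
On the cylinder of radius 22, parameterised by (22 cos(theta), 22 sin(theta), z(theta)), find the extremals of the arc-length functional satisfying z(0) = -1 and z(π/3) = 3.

Parameterise the cylinder of radius R = 22 as
    r(θ) = (22 cos θ, 22 sin θ, z(θ)).
The arc-length element is
    ds = sqrt(484 + (dz/dθ)^2) dθ,
so the Lagrangian is L = sqrt(484 + z'^2).
L depends on z' only, not on z or θ, so ∂L/∂z = 0 and
    ∂L/∂z' = z' / sqrt(484 + z'^2).
The Euler-Lagrange equation gives
    d/dθ( z' / sqrt(484 + z'^2) ) = 0,
so z' is constant. Integrating once:
    z(θ) = a θ + b,
a helix on the cylinder (a straight line when the cylinder is unrolled). The constants a, b are determined by the endpoint conditions.
With endpoint conditions z(0) = -1 and z(π/3) = 3: from z(0) = b we get b = -1, and a·π/3 + -1 = 3 gives a = 12/π, so
    z(θ) = (12/π) θ − 1.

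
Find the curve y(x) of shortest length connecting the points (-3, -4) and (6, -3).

Arc-length functional: J[y] = ∫ sqrt(1 + (y')^2) dx.
Lagrangian L = sqrt(1 + (y')^2) has no explicit y dependence, so ∂L/∂y = 0 and the Euler-Lagrange equation gives
    d/dx( y' / sqrt(1 + (y')^2) ) = 0  ⇒  y' / sqrt(1 + (y')^2) = const.
Hence y' is constant, so y(x) is affine.
Fitting the endpoints (-3, -4) and (6, -3):
    slope m = ((-3) − (-4)) / (6 − (-3)) = 1/9,
    intercept c = (-4) − m·(-3) = -11/3.
Extremal: y(x) = (1/9) x - 11/3.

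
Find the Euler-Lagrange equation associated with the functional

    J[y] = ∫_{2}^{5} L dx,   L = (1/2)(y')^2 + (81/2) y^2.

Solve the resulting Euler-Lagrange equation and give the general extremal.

The Lagrangian is L = (1/2)(y')^2 + (81/2) y^2.
∂L/∂y = 81y.
∂L/∂y' = y'.
The Euler-Lagrange equation d/dx(∂L/∂y') − ∂L/∂y = 0 becomes:
    y'' - 81 y = 0
General solution: y(x) = A e^(9x) + B e^(-9x), where A and B are arbitrary constants fixed by the endpoint conditions.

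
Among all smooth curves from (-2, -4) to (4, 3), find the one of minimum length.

Arc-length functional: J[y] = ∫ sqrt(1 + (y')^2) dx.
Lagrangian L = sqrt(1 + (y')^2) has no explicit y dependence, so ∂L/∂y = 0 and the Euler-Lagrange equation gives
    d/dx( y' / sqrt(1 + (y')^2) ) = 0  ⇒  y' / sqrt(1 + (y')^2) = const.
Hence y' is constant, so y(x) is affine.
Fitting the endpoints (-2, -4) and (4, 3):
    slope m = (3 − (-4)) / (4 − (-2)) = 7/6,
    intercept c = (-4) − m·(-2) = -5/3.
Extremal: y(x) = (7/6) x - 5/3.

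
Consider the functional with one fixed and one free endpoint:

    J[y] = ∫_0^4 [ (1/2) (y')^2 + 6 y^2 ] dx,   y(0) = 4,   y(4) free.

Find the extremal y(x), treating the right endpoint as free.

The Lagrangian L = (1/2) (y')^2 + 6 y^2 gives
    ∂L/∂y = 12 y,   ∂L/∂y' = y'.
Euler-Lagrange: y'' − 12 y = 0.
With k = sqrt(12), the general solution is
    y(x) = A cosh(sqrt(12) x) + B sinh(sqrt(12) x).
Fixed left endpoint y(0) = 4 ⇒ A = 4.
The right endpoint x = 4 is free, so the natural (transversality) condition is ∂L/∂y' |_{x=4} = 0, i.e. y'(4) = 0.
Compute y'(x) = A k sinh(k x) + B k cosh(k x), so
    y'(4) = A k sinh(k·4) + B k cosh(k·4) = 0
    ⇒ B = −A tanh(k·4) = − 4 tanh(sqrt(12)·4).
Therefore the extremal is
    y(x) = 4 cosh(sqrt(12) x) − 4 tanh(sqrt(12)·4) sinh(sqrt(12) x).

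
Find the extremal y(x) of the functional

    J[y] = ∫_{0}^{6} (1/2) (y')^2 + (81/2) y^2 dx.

The Lagrangian is L = (1/2) (y')^2 + (81/2) y^2.
Compute ∂L/∂y = 81y, ∂L/∂y' = y'.
The Euler-Lagrange equation d/dx(∂L/∂y') − ∂L/∂y = 0 reduces to
    y'' − 81 y = 0.
Its general solution is
    y(x) = A e^(9x) + B e^(−9x),
with A, B fixed by the endpoint conditions.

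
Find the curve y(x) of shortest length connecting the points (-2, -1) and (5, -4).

Arc-length functional: J[y] = ∫ sqrt(1 + (y')^2) dx.
Lagrangian L = sqrt(1 + (y')^2) has no explicit y dependence, so ∂L/∂y = 0 and the Euler-Lagrange equation gives
    d/dx( y' / sqrt(1 + (y')^2) ) = 0  ⇒  y' / sqrt(1 + (y')^2) = const.
Hence y' is constant, so y(x) is affine.
Fitting the endpoints (-2, -1) and (5, -4):
    slope m = ((-4) − (-1)) / (5 − (-2)) = -3/7,
    intercept c = (-1) − m·(-2) = -13/7.
Extremal: y(x) = (-3/7) x - 13/7.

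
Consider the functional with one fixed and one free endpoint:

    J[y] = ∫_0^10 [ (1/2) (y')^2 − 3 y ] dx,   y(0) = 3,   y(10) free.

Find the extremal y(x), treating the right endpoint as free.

The Lagrangian L = (1/2) (y')^2 − 3 y gives
    ∂L/∂y = −3,   ∂L/∂y' = y'.
Euler-Lagrange: d/dx(y') − (−3) = 0, i.e. y'' + 3 = 0, so
    y(x) = −(3/2) x^2 + C1 x + C2.
Fixed left endpoint y(0) = 3 ⇒ C2 = 3.
The right endpoint x = 10 is free, so the natural (transversality) condition is ∂L/∂y' |_{x=10} = 0, i.e. y'(10) = 0.
Compute y'(x) = −3 x + C1, so y'(10) = −30 + C1 = 0 ⇒ C1 = 30.
Therefore the extremal is
    y(x) = −(3/2) x^2 + 30 x + 3.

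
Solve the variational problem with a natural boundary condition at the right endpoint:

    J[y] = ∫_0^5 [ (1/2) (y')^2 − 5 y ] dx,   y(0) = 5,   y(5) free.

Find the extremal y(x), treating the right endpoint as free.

The Lagrangian L = (1/2) (y')^2 − 5 y gives
    ∂L/∂y = −5,   ∂L/∂y' = y'.
Euler-Lagrange: d/dx(y') − (−5) = 0, i.e. y'' + 5 = 0, so
    y(x) = −(5/2) x^2 + C1 x + C2.
Fixed left endpoint y(0) = 5 ⇒ C2 = 5.
The right endpoint x = 5 is free, so the natural (transversality) condition is ∂L/∂y' |_{x=5} = 0, i.e. y'(5) = 0.
Compute y'(x) = −5 x + C1, so y'(5) = −25 + C1 = 0 ⇒ C1 = 25.
Therefore the extremal is
    y(x) = −(5/2) x^2 + 25 x + 5.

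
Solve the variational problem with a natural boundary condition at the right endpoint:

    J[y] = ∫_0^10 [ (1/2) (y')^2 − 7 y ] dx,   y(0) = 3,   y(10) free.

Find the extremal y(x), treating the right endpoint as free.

The Lagrangian L = (1/2) (y')^2 − 7 y gives
    ∂L/∂y = −7,   ∂L/∂y' = y'.
Euler-Lagrange: d/dx(y') − (−7) = 0, i.e. y'' + 7 = 0, so
    y(x) = −(7/2) x^2 + C1 x + C2.
Fixed left endpoint y(0) = 3 ⇒ C2 = 3.
The right endpoint x = 10 is free, so the natural (transversality) condition is ∂L/∂y' |_{x=10} = 0, i.e. y'(10) = 0.
Compute y'(x) = −7 x + C1, so y'(10) = −70 + C1 = 0 ⇒ C1 = 70.
Therefore the extremal is
    y(x) = −(7/2) x^2 + 70 x + 3.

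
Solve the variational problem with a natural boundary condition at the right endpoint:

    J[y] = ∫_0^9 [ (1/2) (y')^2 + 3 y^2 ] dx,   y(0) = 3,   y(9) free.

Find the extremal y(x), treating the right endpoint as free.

The Lagrangian L = (1/2) (y')^2 + 3 y^2 gives
    ∂L/∂y = 6 y,   ∂L/∂y' = y'.
Euler-Lagrange: y'' − 6 y = 0.
With k = sqrt(6), the general solution is
    y(x) = A cosh(sqrt(6) x) + B sinh(sqrt(6) x).
Fixed left endpoint y(0) = 3 ⇒ A = 3.
The right endpoint x = 9 is free, so the natural (transversality) condition is ∂L/∂y' |_{x=9} = 0, i.e. y'(9) = 0.
Compute y'(x) = A k sinh(k x) + B k cosh(k x), so
    y'(9) = A k sinh(k·9) + B k cosh(k·9) = 0
    ⇒ B = −A tanh(k·9) = − 3 tanh(sqrt(6)·9).
Therefore the extremal is
    y(x) = 3 cosh(sqrt(6) x) − 3 tanh(sqrt(6)·9) sinh(sqrt(6) x).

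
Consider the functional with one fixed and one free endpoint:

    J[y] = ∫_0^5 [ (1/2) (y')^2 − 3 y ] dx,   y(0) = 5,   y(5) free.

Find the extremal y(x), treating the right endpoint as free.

The Lagrangian L = (1/2) (y')^2 − 3 y gives
    ∂L/∂y = −3,   ∂L/∂y' = y'.
Euler-Lagrange: d/dx(y') − (−3) = 0, i.e. y'' + 3 = 0, so
    y(x) = −(3/2) x^2 + C1 x + C2.
Fixed left endpoint y(0) = 5 ⇒ C2 = 5.
The right endpoint x = 5 is free, so the natural (transversality) condition is ∂L/∂y' |_{x=5} = 0, i.e. y'(5) = 0.
Compute y'(x) = −3 x + C1, so y'(5) = −15 + C1 = 0 ⇒ C1 = 15.
Therefore the extremal is
    y(x) = −(3/2) x^2 + 15 x + 5.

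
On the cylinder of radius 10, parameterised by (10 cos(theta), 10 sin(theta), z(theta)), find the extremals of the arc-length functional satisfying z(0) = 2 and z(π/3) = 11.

Parameterise the cylinder of radius R = 10 as
    r(θ) = (10 cos θ, 10 sin θ, z(θ)).
The arc-length element is
    ds = sqrt(100 + (dz/dθ)^2) dθ,
so the Lagrangian is L = sqrt(100 + z'^2).
L depends on z' only, not on z or θ, so ∂L/∂z = 0 and
    ∂L/∂z' = z' / sqrt(100 + z'^2).
The Euler-Lagrange equation gives
    d/dθ( z' / sqrt(100 + z'^2) ) = 0,
so z' is constant. Integrating once:
    z(θ) = a θ + b,
a helix on the cylinder (a straight line when the cylinder is unrolled). The constants a, b are determined by the endpoint conditions.
With endpoint conditions z(0) = 2 and z(π/3) = 11: from z(0) = b we get b = 2, and a·π/3 + 2 = 11 gives a = 27/π, so
    z(θ) = (27/π) θ + 2.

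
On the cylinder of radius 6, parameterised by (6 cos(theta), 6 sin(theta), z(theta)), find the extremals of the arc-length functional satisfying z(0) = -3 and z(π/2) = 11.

Parameterise the cylinder of radius R = 6 as
    r(θ) = (6 cos θ, 6 sin θ, z(θ)).
The arc-length element is
    ds = sqrt(36 + (dz/dθ)^2) dθ,
so the Lagrangian is L = sqrt(36 + z'^2).
L depends on z' only, not on z or θ, so ∂L/∂z = 0 and
    ∂L/∂z' = z' / sqrt(36 + z'^2).
The Euler-Lagrange equation gives
    d/dθ( z' / sqrt(36 + z'^2) ) = 0,
so z' is constant. Integrating once:
    z(θ) = a θ + b,
a helix on the cylinder (a straight line when the cylinder is unrolled). The constants a, b are determined by the endpoint conditions.
With endpoint conditions z(0) = -3 and z(π/2) = 11: from z(0) = b we get b = -3, and a·π/2 + -3 = 11 gives a = 28/π, so
    z(θ) = (28/π) θ − 3.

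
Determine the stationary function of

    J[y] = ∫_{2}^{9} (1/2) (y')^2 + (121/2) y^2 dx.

The Lagrangian is L = (1/2) (y')^2 + (121/2) y^2.
Compute ∂L/∂y = 121y, ∂L/∂y' = y'.
The Euler-Lagrange equation d/dx(∂L/∂y') − ∂L/∂y = 0 reduces to
    y'' − 121 y = 0.
Its general solution is
    y(x) = A e^(11x) + B e^(−11x),
with A, B fixed by the endpoint conditions.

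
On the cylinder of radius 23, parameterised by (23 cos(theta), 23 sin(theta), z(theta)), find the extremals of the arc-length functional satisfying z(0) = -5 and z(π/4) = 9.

Parameterise the cylinder of radius R = 23 as
    r(θ) = (23 cos θ, 23 sin θ, z(θ)).
The arc-length element is
    ds = sqrt(529 + (dz/dθ)^2) dθ,
so the Lagrangian is L = sqrt(529 + z'^2).
L depends on z' only, not on z or θ, so ∂L/∂z = 0 and
    ∂L/∂z' = z' / sqrt(529 + z'^2).
The Euler-Lagrange equation gives
    d/dθ( z' / sqrt(529 + z'^2) ) = 0,
so z' is constant. Integrating once:
    z(θ) = a θ + b,
a helix on the cylinder (a straight line when the cylinder is unrolled). The constants a, b are determined by the endpoint conditions.
With endpoint conditions z(0) = -5 and z(π/4) = 9: from z(0) = b we get b = -5, and a·π/4 + -5 = 9 gives a = 56/π, so
    z(θ) = (56/π) θ − 5.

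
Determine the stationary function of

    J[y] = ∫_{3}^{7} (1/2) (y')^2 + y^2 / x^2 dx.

The Lagrangian is L = (1/2) (y')^2 + y^2 / x^2.
Compute ∂L/∂y = 2y/x^2, ∂L/∂y' = y'.
The Euler-Lagrange equation d/dx(∂L/∂y') − ∂L/∂y = 0 reduces to
    y'' − 2/x^2 · y = 0  (x > 0).
Its general solution is
    y(x) = A x^2 + B / x,
with A, B fixed by the endpoint conditions.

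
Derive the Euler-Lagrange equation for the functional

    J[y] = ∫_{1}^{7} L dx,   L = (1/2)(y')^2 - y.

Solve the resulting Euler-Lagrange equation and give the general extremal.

The Lagrangian is L = (1/2)(y')^2 - y.
∂L/∂y = -1.
∂L/∂y' = y'.
The Euler-Lagrange equation d/dx(∂L/∂y') − ∂L/∂y = 0 becomes:
    y'' + 1 = 0
General solution: y(x) = -x^2/2 + A x + B, where A and B are arbitrary constants fixed by the endpoint conditions.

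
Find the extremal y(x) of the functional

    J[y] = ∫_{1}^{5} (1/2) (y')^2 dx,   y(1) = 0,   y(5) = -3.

The Lagrangian is L = (1/2) (y')^2.
Compute ∂L/∂y = 0, ∂L/∂y' = y'.
The Euler-Lagrange equation d/dx(∂L/∂y') − ∂L/∂y = 0 reduces to
    y'' = 0.
Its general solution is
    y(x) = A x + B,
with A, B fixed by the endpoint conditions.
Applying the endpoint conditions y(1) = 0 and y(5) = -3: solve A·1 + B = 0 and A·5 + B = -3. Subtracting gives A(5 − 1) = -3 − 0, so A = -3/4, and B = 0 − A·1 = 3/4. Therefore
    y(x) = (-3/4) x + 3/4.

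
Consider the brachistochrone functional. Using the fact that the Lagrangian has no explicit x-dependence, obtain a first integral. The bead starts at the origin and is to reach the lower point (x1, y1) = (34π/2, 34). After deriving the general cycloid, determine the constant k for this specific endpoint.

The Lagrangian L = sqrt((1 + y'^2) / y) has no explicit x dependence, so the Beltrami identity applies:
    L − y' ∂L/∂y' = C.
Compute ∂L/∂y' = y' / sqrt(y (1 + y'^2)).
Substitute:
    sqrt((1 + y'^2)/y) − y'·y' / sqrt(y (1 + y'^2))
    = (1 + y'^2) / sqrt(y (1 + y'^2)) − y'^2 / sqrt(y (1 + y'^2))
    = 1 / sqrt(y (1 + y'^2)) = C.
Squaring and rearranging gives the first integral
    y (1 + y'^2) = 1/C^2 =: k   (constant).
Solving this first-order ODE by the substitution
    y = (k/2)(1 − cos θ)
yields the cycloid parameterisation
    x(θ) = (k/2)(θ − sin θ),   y(θ) = (k/2)(1 − cos θ).
The constant k is fixed by the endpoint condition.
Now fit the given lower endpoint (x1, y1) = (34π/2, 34). At the bottom of the first arch (θ = π), the parametric equations give
    y(π) = (k/2)(1 − cos π) = k,
    x(π) = (k/2)(π − sin π) = kπ/2.
Matching y(π) = 34 gives k = 34, consistent with x(π) = 34π/2. Therefore the specific cycloid is
    x(θ) = (34/2)(θ − sin θ),   y(θ) = (34/2)(1 − cos θ).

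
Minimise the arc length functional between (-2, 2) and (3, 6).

Arc-length functional: J[y] = ∫ sqrt(1 + (y')^2) dx.
Lagrangian L = sqrt(1 + (y')^2) has no explicit y dependence, so ∂L/∂y = 0 and the Euler-Lagrange equation gives
    d/dx( y' / sqrt(1 + (y')^2) ) = 0  ⇒  y' / sqrt(1 + (y')^2) = const.
Hence y' is constant, so y(x) is affine.
Fitting the endpoints (-2, 2) and (3, 6):
    slope m = (6 − 2) / (3 − (-2)) = 4/5,
    intercept c = 2 − m·(-2) = 18/5.
Extremal: y(x) = (4/5) x + 18/5.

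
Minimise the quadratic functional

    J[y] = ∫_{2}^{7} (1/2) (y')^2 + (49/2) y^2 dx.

The Lagrangian is L = (1/2) (y')^2 + (49/2) y^2.
Compute ∂L/∂y = 49y, ∂L/∂y' = y'.
The Euler-Lagrange equation d/dx(∂L/∂y') − ∂L/∂y = 0 reduces to
    y'' − 49 y = 0.
Its general solution is
    y(x) = A e^(7x) + B e^(−7x),
with A, B fixed by the endpoint conditions.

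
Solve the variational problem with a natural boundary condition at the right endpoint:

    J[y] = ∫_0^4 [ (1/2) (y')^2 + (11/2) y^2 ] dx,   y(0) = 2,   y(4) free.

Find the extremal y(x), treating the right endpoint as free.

The Lagrangian L = (1/2) (y')^2 + (11/2) y^2 gives
    ∂L/∂y = 11 y,   ∂L/∂y' = y'.
Euler-Lagrange: y'' − 11 y = 0.
With k = sqrt(11), the general solution is
    y(x) = A cosh(sqrt(11) x) + B sinh(sqrt(11) x).
Fixed left endpoint y(0) = 2 ⇒ A = 2.
The right endpoint x = 4 is free, so the natural (transversality) condition is ∂L/∂y' |_{x=4} = 0, i.e. y'(4) = 0.
Compute y'(x) = A k sinh(k x) + B k cosh(k x), so
    y'(4) = A k sinh(k·4) + B k cosh(k·4) = 0
    ⇒ B = −A tanh(k·4) = − 2 tanh(sqrt(11)·4).
Therefore the extremal is
    y(x) = 2 cosh(sqrt(11) x) − 2 tanh(sqrt(11)·4) sinh(sqrt(11) x).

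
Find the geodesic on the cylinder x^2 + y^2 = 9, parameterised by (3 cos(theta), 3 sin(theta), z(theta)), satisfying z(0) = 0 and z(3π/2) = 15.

Parameterise the cylinder of radius R = 3 as
    r(θ) = (3 cos θ, 3 sin θ, z(θ)).
The arc-length element is
    ds = sqrt(9 + (dz/dθ)^2) dθ,
so the Lagrangian is L = sqrt(9 + z'^2).
L depends on z' only, not on z or θ, so ∂L/∂z = 0 and
    ∂L/∂z' = z' / sqrt(9 + z'^2).
The Euler-Lagrange equation gives
    d/dθ( z' / sqrt(9 + z'^2) ) = 0,
so z' is constant. Integrating once:
    z(θ) = a θ + b,
a helix on the cylinder (a straight line when the cylinder is unrolled). The constants a, b are determined by the endpoint conditions.
With endpoint conditions z(0) = 0 and z(3π/2) = 15: from z(0) = b we get b = 0, and a·3π/2 + 0 = 15 gives a = 10/π, so
    z(θ) = (10/π) θ.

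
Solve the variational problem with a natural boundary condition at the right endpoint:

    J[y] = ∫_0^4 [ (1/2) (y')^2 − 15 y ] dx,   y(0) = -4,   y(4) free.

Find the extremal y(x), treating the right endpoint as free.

The Lagrangian L = (1/2) (y')^2 − 15 y gives
    ∂L/∂y = −15,   ∂L/∂y' = y'.
Euler-Lagrange: d/dx(y') − (−15) = 0, i.e. y'' + 15 = 0, so
    y(x) = −(15/2) x^2 + C1 x + C2.
Fixed left endpoint y(0) = -4 ⇒ C2 = -4.
The right endpoint x = 4 is free, so the natural (transversality) condition is ∂L/∂y' |_{x=4} = 0, i.e. y'(4) = 0.
Compute y'(x) = −15 x + C1, so y'(4) = −60 + C1 = 0 ⇒ C1 = 60.
Therefore the extremal is
    y(x) = −(15/2) x^2 + 60 x − 4.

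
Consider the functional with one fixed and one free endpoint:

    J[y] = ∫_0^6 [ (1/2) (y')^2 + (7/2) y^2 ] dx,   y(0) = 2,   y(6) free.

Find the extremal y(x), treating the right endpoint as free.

The Lagrangian L = (1/2) (y')^2 + (7/2) y^2 gives
    ∂L/∂y = 7 y,   ∂L/∂y' = y'.
Euler-Lagrange: y'' − 7 y = 0.
With k = sqrt(7), the general solution is
    y(x) = A cosh(sqrt(7) x) + B sinh(sqrt(7) x).
Fixed left endpoint y(0) = 2 ⇒ A = 2.
The right endpoint x = 6 is free, so the natural (transversality) condition is ∂L/∂y' |_{x=6} = 0, i.e. y'(6) = 0.
Compute y'(x) = A k sinh(k x) + B k cosh(k x), so
    y'(6) = A k sinh(k·6) + B k cosh(k·6) = 0
    ⇒ B = −A tanh(k·6) = − 2 tanh(sqrt(7)·6).
Therefore the extremal is
    y(x) = 2 cosh(sqrt(7) x) − 2 tanh(sqrt(7)·6) sinh(sqrt(7) x).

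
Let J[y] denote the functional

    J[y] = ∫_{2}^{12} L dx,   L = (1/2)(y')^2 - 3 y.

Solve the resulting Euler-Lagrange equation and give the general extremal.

The Lagrangian is L = (1/2)(y')^2 - 3 y.
∂L/∂y = -3.
∂L/∂y' = y'.
The Euler-Lagrange equation d/dx(∂L/∂y') − ∂L/∂y = 0 becomes:
    y'' + 3 = 0
General solution: y(x) = -(3/2) x^2 + A x + B, where A and B are arbitrary constants fixed by the endpoint conditions.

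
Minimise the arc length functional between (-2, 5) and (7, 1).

Arc-length functional: J[y] = ∫ sqrt(1 + (y')^2) dx.
Lagrangian L = sqrt(1 + (y')^2) has no explicit y dependence, so ∂L/∂y = 0 and the Euler-Lagrange equation gives
    d/dx( y' / sqrt(1 + (y')^2) ) = 0  ⇒  y' / sqrt(1 + (y')^2) = const.
Hence y' is constant, so y(x) is affine.
Fitting the endpoints (-2, 5) and (7, 1):
    slope m = (1 − 5) / (7 − (-2)) = -4/9,
    intercept c = 5 − m·(-2) = 37/9.
Extremal: y(x) = (-4/9) x + 37/9.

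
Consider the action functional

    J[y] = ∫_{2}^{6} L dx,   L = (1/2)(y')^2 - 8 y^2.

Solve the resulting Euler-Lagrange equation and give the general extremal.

The Lagrangian is L = (1/2)(y')^2 - 8 y^2.
∂L/∂y = -16y.
∂L/∂y' = y'.
The Euler-Lagrange equation d/dx(∂L/∂y') − ∂L/∂y = 0 becomes:
    y'' + 16 y = 0
General solution: y(x) = A sin(4x) + B cos(4x), where A and B are arbitrary constants fixed by the endpoint conditions.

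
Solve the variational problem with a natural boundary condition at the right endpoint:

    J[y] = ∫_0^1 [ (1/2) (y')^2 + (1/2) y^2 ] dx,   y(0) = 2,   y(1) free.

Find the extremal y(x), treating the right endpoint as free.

The Lagrangian L = (1/2) (y')^2 + (1/2) y^2 gives
    ∂L/∂y = 1 y,   ∂L/∂y' = y'.
Euler-Lagrange: y'' − y = 0.
With k = 1, the general solution is
    y(x) = A cosh(x) + B sinh(x).
Fixed left endpoint y(0) = 2 ⇒ A = 2.
The right endpoint x = 1 is free, so the natural (transversality) condition is ∂L/∂y' |_{x=1} = 0, i.e. y'(1) = 0.
Compute y'(x) = A k sinh(k x) + B k cosh(k x), so
    y'(1) = A k sinh(k·1) + B k cosh(k·1) = 0
    ⇒ B = −A tanh(k·1) = − 2 tanh(1·1).
Therefore the extremal is
    y(x) = 2 cosh(1 x) − 2 tanh(1·1) sinh(1 x).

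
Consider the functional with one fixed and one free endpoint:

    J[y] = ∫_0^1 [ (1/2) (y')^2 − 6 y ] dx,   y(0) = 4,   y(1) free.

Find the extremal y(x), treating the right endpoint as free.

The Lagrangian L = (1/2) (y')^2 − 6 y gives
    ∂L/∂y = −6,   ∂L/∂y' = y'.
Euler-Lagrange: d/dx(y') − (−6) = 0, i.e. y'' + 6 = 0, so
    y(x) = −(6/2) x^2 + C1 x + C2.
Fixed left endpoint y(0) = 4 ⇒ C2 = 4.
The right endpoint x = 1 is free, so the natural (transversality) condition is ∂L/∂y' |_{x=1} = 0, i.e. y'(1) = 0.
Compute y'(x) = −6 x + C1, so y'(1) = −6 + C1 = 0 ⇒ C1 = 6.
Therefore the extremal is
    y(x) = −3 x^2 + 6 x + 4.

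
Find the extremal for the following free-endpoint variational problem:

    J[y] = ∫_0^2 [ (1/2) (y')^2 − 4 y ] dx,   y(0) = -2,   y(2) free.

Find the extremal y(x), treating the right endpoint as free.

The Lagrangian L = (1/2) (y')^2 − 4 y gives
    ∂L/∂y = −4,   ∂L/∂y' = y'.
Euler-Lagrange: d/dx(y') − (−4) = 0, i.e. y'' + 4 = 0, so
    y(x) = −(4/2) x^2 + C1 x + C2.
Fixed left endpoint y(0) = -2 ⇒ C2 = -2.
The right endpoint x = 2 is free, so the natural (transversality) condition is ∂L/∂y' |_{x=2} = 0, i.e. y'(2) = 0.
Compute y'(x) = −4 x + C1, so y'(2) = −8 + C1 = 0 ⇒ C1 = 8.
Therefore the extremal is
    y(x) = −2 x^2 + 8 x − 2.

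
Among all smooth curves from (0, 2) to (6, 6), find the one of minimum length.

Arc-length functional: J[y] = ∫ sqrt(1 + (y')^2) dx.
Lagrangian L = sqrt(1 + (y')^2) has no explicit y dependence, so ∂L/∂y = 0 and the Euler-Lagrange equation gives
    d/dx( y' / sqrt(1 + (y')^2) ) = 0  ⇒  y' / sqrt(1 + (y')^2) = const.
Hence y' is constant, so y(x) is affine.
Fitting the endpoints (0, 2) and (6, 6):
    slope m = (6 − 2) / (6 − 0) = 2/3,
    intercept c = 2 − m·0 = 2.
Extremal: y(x) = (2/3) x + 2.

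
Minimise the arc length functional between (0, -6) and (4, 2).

Arc-length functional: J[y] = ∫ sqrt(1 + (y')^2) dx.
Lagrangian L = sqrt(1 + (y')^2) has no explicit y dependence, so ∂L/∂y = 0 and the Euler-Lagrange equation gives
    d/dx( y' / sqrt(1 + (y')^2) ) = 0  ⇒  y' / sqrt(1 + (y')^2) = const.
Hence y' is constant, so y(x) is affine.
Fitting the endpoints (0, -6) and (4, 2):
    slope m = (2 − (-6)) / (4 − 0) = 2,
    intercept c = (-6) − m·0 = -6.
Extremal: y(x) = 2 x - 6.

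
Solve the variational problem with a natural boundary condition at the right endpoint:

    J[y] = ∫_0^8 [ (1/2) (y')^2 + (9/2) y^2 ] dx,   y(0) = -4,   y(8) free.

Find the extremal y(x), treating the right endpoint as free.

The Lagrangian L = (1/2) (y')^2 + (9/2) y^2 gives
    ∂L/∂y = 9 y,   ∂L/∂y' = y'.
Euler-Lagrange: y'' − 9 y = 0.
With k = 3, the general solution is
    y(x) = A cosh(3 x) + B sinh(3 x).
Fixed left endpoint y(0) = -4 ⇒ A = -4.
The right endpoint x = 8 is free, so the natural (transversality) condition is ∂L/∂y' |_{x=8} = 0, i.e. y'(8) = 0.
Compute y'(x) = A k sinh(k x) + B k cosh(k x), so
    y'(8) = A k sinh(k·8) + B k cosh(k·8) = 0
    ⇒ B = −A tanh(k·8) = 4 tanh(3·8).
Therefore the extremal is
    y(x) = −4 cosh(3 x) + 4 tanh(3·8) sinh(3 x).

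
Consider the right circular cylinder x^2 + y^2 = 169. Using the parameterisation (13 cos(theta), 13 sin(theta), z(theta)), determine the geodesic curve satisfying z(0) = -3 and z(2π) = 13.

Parameterise the cylinder of radius R = 13 as
    r(θ) = (13 cos θ, 13 sin θ, z(θ)).
The arc-length element is
    ds = sqrt(169 + (dz/dθ)^2) dθ,
so the Lagrangian is L = sqrt(169 + z'^2).
L depends on z' only, not on z or θ, so ∂L/∂z = 0 and
    ∂L/∂z' = z' / sqrt(169 + z'^2).
The Euler-Lagrange equation gives
    d/dθ( z' / sqrt(169 + z'^2) ) = 0,
so z' is constant. Integrating once:
    z(θ) = a θ + b,
a helix on the cylinder (a straight line when the cylinder is unrolled). The constants a, b are determined by the endpoint conditions.
With endpoint conditions z(0) = -3 and z(2π) = 13: from z(0) = b we get b = -3, and a·2π + -3 = 13 gives a = 8/π, so
    z(θ) = (8/π) θ − 3.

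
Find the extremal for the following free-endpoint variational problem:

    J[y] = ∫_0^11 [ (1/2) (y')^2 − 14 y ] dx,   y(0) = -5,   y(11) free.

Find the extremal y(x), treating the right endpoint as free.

The Lagrangian L = (1/2) (y')^2 − 14 y gives
    ∂L/∂y = −14,   ∂L/∂y' = y'.
Euler-Lagrange: d/dx(y') − (−14) = 0, i.e. y'' + 14 = 0, so
    y(x) = −(14/2) x^2 + C1 x + C2.
Fixed left endpoint y(0) = -5 ⇒ C2 = -5.
The right endpoint x = 11 is free, so the natural (transversality) condition is ∂L/∂y' |_{x=11} = 0, i.e. y'(11) = 0.
Compute y'(x) = −14 x + C1, so y'(11) = −154 + C1 = 0 ⇒ C1 = 154.
Therefore the extremal is
    y(x) = −7 x^2 + 154 x − 5.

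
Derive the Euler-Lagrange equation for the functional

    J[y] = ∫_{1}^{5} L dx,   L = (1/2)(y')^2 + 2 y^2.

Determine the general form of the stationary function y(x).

The Lagrangian is L = (1/2)(y')^2 + 2 y^2.
∂L/∂y = 4y.
∂L/∂y' = y'.
The Euler-Lagrange equation d/dx(∂L/∂y') − ∂L/∂y = 0 becomes:
    y'' - 4 y = 0
General solution: y(x) = A e^(2x) + B e^(-2x), where A and B are arbitrary constants fixed by the endpoint conditions.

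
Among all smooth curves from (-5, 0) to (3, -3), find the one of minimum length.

Arc-length functional: J[y] = ∫ sqrt(1 + (y')^2) dx.
Lagrangian L = sqrt(1 + (y')^2) has no explicit y dependence, so ∂L/∂y = 0 and the Euler-Lagrange equation gives
    d/dx( y' / sqrt(1 + (y')^2) ) = 0  ⇒  y' / sqrt(1 + (y')^2) = const.
Hence y' is constant, so y(x) is affine.
Fitting the endpoints (-5, 0) and (3, -3):
    slope m = ((-3) − 0) / (3 − (-5)) = -3/8,
    intercept c = 0 − m·(-5) = -15/8.
Extremal: y(x) = (-3/8) x - 15/8.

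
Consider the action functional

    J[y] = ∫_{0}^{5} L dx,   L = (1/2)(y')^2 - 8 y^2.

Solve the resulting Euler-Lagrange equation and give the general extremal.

The Lagrangian is L = (1/2)(y')^2 - 8 y^2.
∂L/∂y = -16y.
∂L/∂y' = y'.
The Euler-Lagrange equation d/dx(∂L/∂y') − ∂L/∂y = 0 becomes:
    y'' + 16 y = 0
General solution: y(x) = A sin(4x) + B cos(4x), where A and B are arbitrary constants fixed by the endpoint conditions.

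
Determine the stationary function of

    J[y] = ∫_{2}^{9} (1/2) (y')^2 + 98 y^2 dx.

The Lagrangian is L = (1/2) (y')^2 + 98 y^2.
Compute ∂L/∂y = 196y, ∂L/∂y' = y'.
The Euler-Lagrange equation d/dx(∂L/∂y') − ∂L/∂y = 0 reduces to
    y'' − 196 y = 0.
Its general solution is
    y(x) = A e^(14x) + B e^(−14x),
with A, B fixed by the endpoint conditions.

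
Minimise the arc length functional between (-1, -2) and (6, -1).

Arc-length functional: J[y] = ∫ sqrt(1 + (y')^2) dx.
Lagrangian L = sqrt(1 + (y')^2) has no explicit y dependence, so ∂L/∂y = 0 and the Euler-Lagrange equation gives
    d/dx( y' / sqrt(1 + (y')^2) ) = 0  ⇒  y' / sqrt(1 + (y')^2) = const.
Hence y' is constant, so y(x) is affine.
Fitting the endpoints (-1, -2) and (6, -1):
    slope m = ((-1) − (-2)) / (6 − (-1)) = 1/7,
    intercept c = (-2) − m·(-1) = -13/7.
Extremal: y(x) = (1/7) x - 13/7.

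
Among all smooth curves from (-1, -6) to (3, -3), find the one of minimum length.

Arc-length functional: J[y] = ∫ sqrt(1 + (y')^2) dx.
Lagrangian L = sqrt(1 + (y')^2) has no explicit y dependence, so ∂L/∂y = 0 and the Euler-Lagrange equation gives
    d/dx( y' / sqrt(1 + (y')^2) ) = 0  ⇒  y' / sqrt(1 + (y')^2) = const.
Hence y' is constant, so y(x) is affine.
Fitting the endpoints (-1, -6) and (3, -3):
    slope m = ((-3) − (-6)) / (3 − (-1)) = 3/4,
    intercept c = (-6) − m·(-1) = -21/4.
Extremal: y(x) = (3/4) x - 21/4.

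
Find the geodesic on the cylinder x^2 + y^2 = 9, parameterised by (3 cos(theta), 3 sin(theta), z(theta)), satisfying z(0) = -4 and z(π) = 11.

Parameterise the cylinder of radius R = 3 as
    r(θ) = (3 cos θ, 3 sin θ, z(θ)).
The arc-length element is
    ds = sqrt(9 + (dz/dθ)^2) dθ,
so the Lagrangian is L = sqrt(9 + z'^2).
L depends on z' only, not on z or θ, so ∂L/∂z = 0 and
    ∂L/∂z' = z' / sqrt(9 + z'^2).
The Euler-Lagrange equation gives
    d/dθ( z' / sqrt(9 + z'^2) ) = 0,
so z' is constant. Integrating once:
    z(θ) = a θ + b,
a helix on the cylinder (a straight line when the cylinder is unrolled). The constants a, b are determined by the endpoint conditions.
With endpoint conditions z(0) = -4 and z(π) = 11: from z(0) = b we get b = -4, and a·π + -4 = 11 gives a = 15/π, so
    z(θ) = (15/π) θ − 4.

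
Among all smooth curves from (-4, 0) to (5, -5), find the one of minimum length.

Arc-length functional: J[y] = ∫ sqrt(1 + (y')^2) dx.
Lagrangian L = sqrt(1 + (y')^2) has no explicit y dependence, so ∂L/∂y = 0 and the Euler-Lagrange equation gives
    d/dx( y' / sqrt(1 + (y')^2) ) = 0  ⇒  y' / sqrt(1 + (y')^2) = const.
Hence y' is constant, so y(x) is affine.
Fitting the endpoints (-4, 0) and (5, -5):
    slope m = ((-5) − 0) / (5 − (-4)) = -5/9,
    intercept c = 0 − m·(-4) = -20/9.
Extremal: y(x) = (-5/9) x - 20/9.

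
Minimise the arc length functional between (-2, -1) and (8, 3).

Arc-length functional: J[y] = ∫ sqrt(1 + (y')^2) dx.
Lagrangian L = sqrt(1 + (y')^2) has no explicit y dependence, so ∂L/∂y = 0 and the Euler-Lagrange equation gives
    d/dx( y' / sqrt(1 + (y')^2) ) = 0  ⇒  y' / sqrt(1 + (y')^2) = const.
Hence y' is constant, so y(x) is affine.
Fitting the endpoints (-2, -1) and (8, 3):
    slope m = (3 − (-1)) / (8 − (-2)) = 2/5,
    intercept c = (-1) − m·(-2) = -1/5.
Extremal: y(x) = (2/5) x - 1/5.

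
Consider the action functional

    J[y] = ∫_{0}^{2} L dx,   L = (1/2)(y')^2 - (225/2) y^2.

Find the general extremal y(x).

The Lagrangian is L = (1/2)(y')^2 - (225/2) y^2.
∂L/∂y = -225y.
∂L/∂y' = y'.
The Euler-Lagrange equation d/dx(∂L/∂y') − ∂L/∂y = 0 becomes:
    y'' + 225 y = 0
General solution: y(x) = A sin(15x) + B cos(15x), where A and B are arbitrary constants fixed by the endpoint conditions.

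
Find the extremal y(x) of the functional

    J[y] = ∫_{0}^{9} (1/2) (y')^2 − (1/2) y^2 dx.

The Lagrangian is L = (1/2) (y')^2 − (1/2) y^2.
Compute ∂L/∂y = -y, ∂L/∂y' = y'.
The Euler-Lagrange equation d/dx(∂L/∂y') − ∂L/∂y = 0 reduces to
    y'' + y = 0.
Its general solution is
    y(x) = A sin(x) + B cos(x),
with A, B fixed by the endpoint conditions.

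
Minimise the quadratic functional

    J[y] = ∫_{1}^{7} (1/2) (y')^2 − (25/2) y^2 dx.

The Lagrangian is L = (1/2) (y')^2 − (25/2) y^2.
Compute ∂L/∂y = -25y, ∂L/∂y' = y'.
The Euler-Lagrange equation d/dx(∂L/∂y') − ∂L/∂y = 0 reduces to
    y'' + 25 y = 0.
Its general solution is
    y(x) = A sin(5x) + B cos(5x),
with A, B fixed by the endpoint conditions.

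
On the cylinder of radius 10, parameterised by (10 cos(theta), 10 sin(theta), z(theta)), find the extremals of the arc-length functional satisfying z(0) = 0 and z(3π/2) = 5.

Parameterise the cylinder of radius R = 10 as
    r(θ) = (10 cos θ, 10 sin θ, z(θ)).
The arc-length element is
    ds = sqrt(100 + (dz/dθ)^2) dθ,
so the Lagrangian is L = sqrt(100 + z'^2).
L depends on z' only, not on z or θ, so ∂L/∂z = 0 and
    ∂L/∂z' = z' / sqrt(100 + z'^2).
The Euler-Lagrange equation gives
    d/dθ( z' / sqrt(100 + z'^2) ) = 0,
so z' is constant. Integrating once:
    z(θ) = a θ + b,
a helix on the cylinder (a straight line when the cylinder is unrolled). The constants a, b are determined by the endpoint conditions.
With endpoint conditions z(0) = 0 and z(3π/2) = 5: from z(0) = b we get b = 0, and a·3π/2 + 0 = 5 gives a = 10/(3π), so
    z(θ) = (10/(3π)) θ.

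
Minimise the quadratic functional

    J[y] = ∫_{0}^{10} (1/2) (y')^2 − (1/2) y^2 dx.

The Lagrangian is L = (1/2) (y')^2 − (1/2) y^2.
Compute ∂L/∂y = -y, ∂L/∂y' = y'.
The Euler-Lagrange equation d/dx(∂L/∂y') − ∂L/∂y = 0 reduces to
    y'' + y = 0.
Its general solution is
    y(x) = A sin(x) + B cos(x),
with A, B fixed by the endpoint conditions.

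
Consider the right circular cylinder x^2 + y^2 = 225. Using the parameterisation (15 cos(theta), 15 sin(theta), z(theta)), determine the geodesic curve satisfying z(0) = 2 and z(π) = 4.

Parameterise the cylinder of radius R = 15 as
    r(θ) = (15 cos θ, 15 sin θ, z(θ)).
The arc-length element is
    ds = sqrt(225 + (dz/dθ)^2) dθ,
so the Lagrangian is L = sqrt(225 + z'^2).
L depends on z' only, not on z or θ, so ∂L/∂z = 0 and
    ∂L/∂z' = z' / sqrt(225 + z'^2).
The Euler-Lagrange equation gives
    d/dθ( z' / sqrt(225 + z'^2) ) = 0,
so z' is constant. Integrating once:
    z(θ) = a θ + b,
a helix on the cylinder (a straight line when the cylinder is unrolled). The constants a, b are determined by the endpoint conditions.
With endpoint conditions z(0) = 2 and z(π) = 4: from z(0) = b we get b = 2, and a·π + 2 = 4 gives a = 2/π, so
    z(θ) = (2/π) θ + 2.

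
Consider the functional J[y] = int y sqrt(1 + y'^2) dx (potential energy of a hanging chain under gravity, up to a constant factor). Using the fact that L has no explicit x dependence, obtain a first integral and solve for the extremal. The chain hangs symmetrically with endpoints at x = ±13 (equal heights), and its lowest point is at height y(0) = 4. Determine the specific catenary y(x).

The Lagrangian L(y, y') = y sqrt(1 + y'^2) has no explicit x dependence, so the Beltrami identity applies:
    L − y' ∂L/∂y' = C.
Compute ∂L/∂y' = y · y' / sqrt(1 + y'^2). Then
    L − y' ∂L/∂y'
    = y sqrt(1 + y'^2) − y · y'^2 / sqrt(1 + y'^2)
    = y (1 + y'^2 − y'^2) / sqrt(1 + y'^2)
    = y / sqrt(1 + y'^2) = C.
Squaring gives y^2 = C^2 (1 + y'^2), i.e.
    y'^2 = y^2 / C^2 − 1.
Separating variables,
    dy / sqrt(y^2 − C^2) = dx / C,
and integrating gives arccosh(y / C) = (x − a)/C, so
    y(x) = C cosh((x − a)/C),
the catenary. The constants C and a are fixed by the two endpoint conditions (and, for the hanging-chain problem, the length constraint selects C).
Now fit the given data. The endpoints x = ±13 are symmetric at equal height, so the catenary is even about its minimum: a = 0 and y(x) = C cosh(x/C). The lowest point is y(0) = C cosh(0) = C, and we are told y(0) = 4, so C = 4. Therefore
    y(x) = 4 cosh(x/4),
and at the endpoints
    y(±13) = 4 cosh(13/4).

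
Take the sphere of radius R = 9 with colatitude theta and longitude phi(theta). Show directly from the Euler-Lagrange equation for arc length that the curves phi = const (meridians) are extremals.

On the sphere of radius R = 9 with spherical coordinates (θ, φ), the induced metric is
    ds^2 = 81(dθ^2 + sin^2(θ) dφ^2).
Using θ as the parameter, the arc-length functional becomes
    J[φ] = ∫ 9 sqrt(1 + sin^2(θ) (dφ/dθ)^2) dθ.
So L = 9 sqrt(1 + sin^2(θ) φ'^2). Compute
    ∂L/∂φ = 0  (L has no explicit φ dependence),
    ∂L/∂φ' = 9 sin^2(θ) φ' / sqrt(1 + sin^2(θ) φ'^2).
For the candidate φ(θ) = c (constant), φ' = 0, so ∂L/∂φ' evaluated along the candidate vanishes, and ∂L/∂φ is identically zero. Hence
    d/dθ(∂L/∂φ') − ∂L/∂φ = 0
is satisfied. Therefore meridians φ = const are extremals of arc length — they are geodesics on the sphere.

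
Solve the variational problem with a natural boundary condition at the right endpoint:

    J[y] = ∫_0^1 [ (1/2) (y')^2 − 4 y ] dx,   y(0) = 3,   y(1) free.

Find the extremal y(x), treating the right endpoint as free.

The Lagrangian L = (1/2) (y')^2 − 4 y gives
    ∂L/∂y = −4,   ∂L/∂y' = y'.
Euler-Lagrange: d/dx(y') − (−4) = 0, i.e. y'' + 4 = 0, so
    y(x) = −(4/2) x^2 + C1 x + C2.
Fixed left endpoint y(0) = 3 ⇒ C2 = 3.
The right endpoint x = 1 is free, so the natural (transversality) condition is ∂L/∂y' |_{x=1} = 0, i.e. y'(1) = 0.
Compute y'(x) = −4 x + C1, so y'(1) = −4 + C1 = 0 ⇒ C1 = 4.
Therefore the extremal is
    y(x) = −2 x^2 + 4 x + 3.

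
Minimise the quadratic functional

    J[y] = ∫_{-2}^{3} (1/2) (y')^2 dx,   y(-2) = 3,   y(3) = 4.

The Lagrangian is L = (1/2) (y')^2.
Compute ∂L/∂y = 0, ∂L/∂y' = y'.
The Euler-Lagrange equation d/dx(∂L/∂y') − ∂L/∂y = 0 reduces to
    y'' = 0.
Its general solution is
    y(x) = A x + B,
with A, B fixed by the endpoint conditions.
Applying the endpoint conditions y(-2) = 3 and y(3) = 4: solve A·-2 + B = 3 and A·3 + B = 4. Subtracting gives A(3 − -2) = 4 − 3, so A = 1/5, and B = 3 − A·-2 = 17/5. Therefore
    y(x) = (1/5) x + 17/5.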